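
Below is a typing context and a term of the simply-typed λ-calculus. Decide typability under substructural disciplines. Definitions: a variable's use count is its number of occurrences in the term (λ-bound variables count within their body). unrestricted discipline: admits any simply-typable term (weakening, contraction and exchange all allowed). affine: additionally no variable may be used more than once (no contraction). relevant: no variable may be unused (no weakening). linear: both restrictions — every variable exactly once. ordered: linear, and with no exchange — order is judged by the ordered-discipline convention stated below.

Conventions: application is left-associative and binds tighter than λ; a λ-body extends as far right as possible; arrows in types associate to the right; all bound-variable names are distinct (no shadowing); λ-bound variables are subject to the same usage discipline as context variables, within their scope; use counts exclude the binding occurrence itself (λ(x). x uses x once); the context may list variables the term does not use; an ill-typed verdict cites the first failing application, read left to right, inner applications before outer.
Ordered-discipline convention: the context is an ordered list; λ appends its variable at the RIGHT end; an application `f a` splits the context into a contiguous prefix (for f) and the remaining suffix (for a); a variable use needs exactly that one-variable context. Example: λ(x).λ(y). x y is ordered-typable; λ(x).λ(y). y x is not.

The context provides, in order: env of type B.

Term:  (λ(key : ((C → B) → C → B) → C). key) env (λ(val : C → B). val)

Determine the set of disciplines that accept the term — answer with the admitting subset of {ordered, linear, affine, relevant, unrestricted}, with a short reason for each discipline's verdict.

accepted by: none
use counts: env=1; key (bound)=1; val (bound)=1
use order (left to right): key, env, val
typing: ill-typed: an application expects ((C → B) → C → B) → C but receives B
ordered ✗ (fails simple typing)
linear ✗ (a type mismatch blocks all five)
affine ✗ (the type mismatch rejects it)
relevant ✗ (not simply typable)
unrestricted ✗ (fails simple typing)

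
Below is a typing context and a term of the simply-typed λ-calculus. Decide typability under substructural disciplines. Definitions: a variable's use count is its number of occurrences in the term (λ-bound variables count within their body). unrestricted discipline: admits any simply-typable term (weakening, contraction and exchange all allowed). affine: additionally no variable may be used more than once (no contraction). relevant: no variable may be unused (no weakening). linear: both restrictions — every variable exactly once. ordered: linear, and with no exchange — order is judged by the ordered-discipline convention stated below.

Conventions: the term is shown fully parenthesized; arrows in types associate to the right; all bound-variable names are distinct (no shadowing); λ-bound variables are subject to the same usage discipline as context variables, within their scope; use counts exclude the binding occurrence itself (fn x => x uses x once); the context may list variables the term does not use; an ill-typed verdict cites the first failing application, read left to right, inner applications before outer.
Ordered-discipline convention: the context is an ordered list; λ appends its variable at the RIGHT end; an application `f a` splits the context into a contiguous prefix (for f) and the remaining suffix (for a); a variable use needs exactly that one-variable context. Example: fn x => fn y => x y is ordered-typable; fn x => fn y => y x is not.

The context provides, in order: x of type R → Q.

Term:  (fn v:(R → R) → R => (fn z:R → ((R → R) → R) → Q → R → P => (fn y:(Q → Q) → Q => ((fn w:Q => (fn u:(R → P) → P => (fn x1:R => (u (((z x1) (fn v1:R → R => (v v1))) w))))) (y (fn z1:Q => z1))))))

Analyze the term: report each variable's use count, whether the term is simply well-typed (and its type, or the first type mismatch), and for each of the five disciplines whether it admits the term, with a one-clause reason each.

usage: x: 0; v (λ-bound): 1; z (λ-bound): 1; y (λ-bound): 1; w (λ-bound): 1; u (λ-bound): 1; x1 (λ-bound): 1; v1 (λ-bound): 1; z1 (λ-bound): 1
order of uses: u, z, x1, v, v1, w, y, z1
typing: ✓ — ((R → R) → R) → (R → ((R → R) → R) → Q → R → P) → ((Q → Q) → Q) → ((R → P) → P) → R → P
ordered ✗ (x left unused)
linear ✗ (x left unused)
affine ✓ (at most one use each (x, v, z, y, w, u, x1, v1, z1))
relevant ✗ (x left unused)
unrestricted ✓ (typability at ((R → R) → R) → (R → ((R → R) → R) → Q → R → P) → ((Q → Q) → Q) → ((R → P) → P) → R → P is all that's needed)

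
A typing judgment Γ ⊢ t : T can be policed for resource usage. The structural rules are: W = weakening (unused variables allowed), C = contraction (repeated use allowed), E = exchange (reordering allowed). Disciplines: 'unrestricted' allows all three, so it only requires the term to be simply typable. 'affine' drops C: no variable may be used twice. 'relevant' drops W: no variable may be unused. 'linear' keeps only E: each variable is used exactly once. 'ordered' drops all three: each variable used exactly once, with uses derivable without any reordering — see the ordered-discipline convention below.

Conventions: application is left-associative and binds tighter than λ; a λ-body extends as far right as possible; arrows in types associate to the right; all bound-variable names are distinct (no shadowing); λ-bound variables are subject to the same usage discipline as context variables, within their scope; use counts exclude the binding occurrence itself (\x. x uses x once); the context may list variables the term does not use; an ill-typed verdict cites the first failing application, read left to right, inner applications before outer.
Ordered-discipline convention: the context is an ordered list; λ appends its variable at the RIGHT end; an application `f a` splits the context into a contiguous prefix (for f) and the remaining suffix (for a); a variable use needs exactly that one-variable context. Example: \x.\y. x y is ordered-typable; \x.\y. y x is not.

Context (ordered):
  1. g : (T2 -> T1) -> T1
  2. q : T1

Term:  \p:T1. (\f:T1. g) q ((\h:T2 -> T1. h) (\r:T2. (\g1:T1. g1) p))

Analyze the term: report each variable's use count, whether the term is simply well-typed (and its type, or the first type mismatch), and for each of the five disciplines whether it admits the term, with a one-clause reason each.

usage: g ×1, q ×1, p (λ-bound) ×1, f (λ-bound) ×0, h (λ-bound) ×1, r (λ-bound) ×0, g1 (λ-bound) ×1
left-to-right use order: g, q, h, g1, p
typing: well-typed — term : T1 -> T1
ordered: ✗ — f, r left unused
linear: ✗ — f, r left unused
affine: ✓ — at most one use each (g, q, p, f, h, r, g1)
relevant: ✗ — f, r left unused
unrestricted: ✓ — well-typed at T1 -> T1; no restrictions here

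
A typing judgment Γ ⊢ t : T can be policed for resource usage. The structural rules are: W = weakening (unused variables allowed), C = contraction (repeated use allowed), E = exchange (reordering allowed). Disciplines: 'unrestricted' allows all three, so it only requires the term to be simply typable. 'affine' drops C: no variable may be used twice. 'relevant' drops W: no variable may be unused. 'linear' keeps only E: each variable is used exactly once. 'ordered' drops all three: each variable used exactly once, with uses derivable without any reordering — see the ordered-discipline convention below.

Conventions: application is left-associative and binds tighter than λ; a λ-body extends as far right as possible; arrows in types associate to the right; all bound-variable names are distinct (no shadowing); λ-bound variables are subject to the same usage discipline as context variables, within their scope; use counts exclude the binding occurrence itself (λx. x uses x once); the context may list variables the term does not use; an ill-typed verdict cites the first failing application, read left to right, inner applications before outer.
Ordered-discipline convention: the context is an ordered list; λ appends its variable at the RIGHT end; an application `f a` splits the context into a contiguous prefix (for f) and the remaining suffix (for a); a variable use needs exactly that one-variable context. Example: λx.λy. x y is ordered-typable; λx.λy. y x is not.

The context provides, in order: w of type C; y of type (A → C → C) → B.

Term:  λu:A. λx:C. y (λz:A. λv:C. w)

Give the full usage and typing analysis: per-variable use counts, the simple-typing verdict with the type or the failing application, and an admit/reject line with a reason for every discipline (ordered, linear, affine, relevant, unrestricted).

counts: w=1, y=1, u (λ-bound)=0, x (λ-bound)=0, z (λ-bound)=0, v (λ-bound)=0
uses in reading order: y, w
typing: ✓ — A → C → B
ordered ✗ (u, x, z, v left unused)
linear ✗ (u, x, z, v left unused)
affine ✓ (no duplicate uses among w, y, u, x, z, v)
relevant ✗ (u, x, z, v left unused)
unrestricted ✓ (type-checks (A → C → B) and nothing is barred)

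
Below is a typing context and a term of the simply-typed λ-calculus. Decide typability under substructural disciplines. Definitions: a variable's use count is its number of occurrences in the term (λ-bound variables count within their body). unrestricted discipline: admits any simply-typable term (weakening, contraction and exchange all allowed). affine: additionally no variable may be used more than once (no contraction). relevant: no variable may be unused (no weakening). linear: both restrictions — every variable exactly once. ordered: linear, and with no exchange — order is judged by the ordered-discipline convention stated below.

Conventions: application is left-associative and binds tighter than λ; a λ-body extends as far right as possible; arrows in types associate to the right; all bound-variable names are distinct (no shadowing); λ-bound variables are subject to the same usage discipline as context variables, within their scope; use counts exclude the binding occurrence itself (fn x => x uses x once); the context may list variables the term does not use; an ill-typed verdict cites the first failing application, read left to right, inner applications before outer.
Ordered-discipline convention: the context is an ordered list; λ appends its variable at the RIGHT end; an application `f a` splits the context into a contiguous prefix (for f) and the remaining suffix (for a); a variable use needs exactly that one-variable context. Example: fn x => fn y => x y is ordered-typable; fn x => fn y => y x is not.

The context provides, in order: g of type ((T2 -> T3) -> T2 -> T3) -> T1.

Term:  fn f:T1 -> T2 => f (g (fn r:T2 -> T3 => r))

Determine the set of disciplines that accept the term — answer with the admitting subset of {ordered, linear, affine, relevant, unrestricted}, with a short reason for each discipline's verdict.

admitting disciplines: linear, affine, relevant, unrestricted
usage: g ×1; f (λ-bound) ×1; r (λ-bound) ×1
left-to-right use order: f, g, r
typing: ✓ — (T1 -> T2) -> T2
ordered: ✗, use order f, g, r needs exchange
linear: ✓, exactly-once usage across g, f, r
affine: ✓, no duplicate uses among g, f, r
relevant: ✓, g, f, r: all used, weakening unneeded
unrestricted: ✓, type-checks ((T1 -> T2) -> T2) and nothing is barred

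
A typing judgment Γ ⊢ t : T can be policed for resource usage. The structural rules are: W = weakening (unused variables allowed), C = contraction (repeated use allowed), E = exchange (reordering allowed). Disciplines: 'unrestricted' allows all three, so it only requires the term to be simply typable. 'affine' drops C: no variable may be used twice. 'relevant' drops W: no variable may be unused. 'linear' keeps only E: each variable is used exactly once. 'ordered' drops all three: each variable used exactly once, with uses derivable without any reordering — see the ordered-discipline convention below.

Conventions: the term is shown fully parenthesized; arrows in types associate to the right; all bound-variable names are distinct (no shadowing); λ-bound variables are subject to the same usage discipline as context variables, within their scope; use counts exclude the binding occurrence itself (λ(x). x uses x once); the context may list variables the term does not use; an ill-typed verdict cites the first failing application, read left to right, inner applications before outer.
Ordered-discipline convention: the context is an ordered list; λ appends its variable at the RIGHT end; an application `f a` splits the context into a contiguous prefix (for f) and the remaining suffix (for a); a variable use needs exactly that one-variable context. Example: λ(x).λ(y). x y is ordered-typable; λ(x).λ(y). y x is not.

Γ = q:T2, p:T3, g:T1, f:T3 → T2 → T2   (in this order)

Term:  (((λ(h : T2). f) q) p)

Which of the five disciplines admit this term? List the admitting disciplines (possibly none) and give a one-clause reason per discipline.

admitting disciplines: affine, unrestricted
usage: q: 1; p: 1; g: 0; f: 1; h (λ-bound): 0
order of uses: f, q, p
typing: well-typed at T2 → T2
ordered: ✗, g, h never used (weakening)
linear: ✗, g, h never used (weakening)
affine: ✓, q, p, g, f, h: no repeats, contraction unneeded
relevant: ✗, g, h never used (weakening)
unrestricted: ✓, typability at T2 → T2 is all that's needed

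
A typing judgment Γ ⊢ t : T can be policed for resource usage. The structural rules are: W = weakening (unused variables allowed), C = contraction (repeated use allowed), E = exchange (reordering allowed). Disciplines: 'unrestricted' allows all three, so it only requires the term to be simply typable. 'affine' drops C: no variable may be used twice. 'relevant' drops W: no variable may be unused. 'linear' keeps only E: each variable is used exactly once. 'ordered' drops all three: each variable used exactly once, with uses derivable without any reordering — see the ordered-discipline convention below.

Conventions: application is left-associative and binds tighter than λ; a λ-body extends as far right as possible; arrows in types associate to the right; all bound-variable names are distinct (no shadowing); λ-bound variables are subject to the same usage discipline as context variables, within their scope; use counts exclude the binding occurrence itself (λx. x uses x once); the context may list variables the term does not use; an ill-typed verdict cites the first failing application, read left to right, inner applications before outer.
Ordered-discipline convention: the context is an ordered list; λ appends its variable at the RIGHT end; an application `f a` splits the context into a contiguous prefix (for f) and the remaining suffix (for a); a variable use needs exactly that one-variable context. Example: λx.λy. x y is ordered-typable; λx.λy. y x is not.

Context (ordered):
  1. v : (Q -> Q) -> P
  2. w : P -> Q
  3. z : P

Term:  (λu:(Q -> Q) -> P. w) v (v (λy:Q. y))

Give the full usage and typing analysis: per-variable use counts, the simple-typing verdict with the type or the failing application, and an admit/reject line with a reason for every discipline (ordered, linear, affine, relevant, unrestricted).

usage: v: 2; w: 1; z: 0; u (bound): 0; y (bound): 1
use order (left to right): w, v, v, y
typing: ✓ — Q
ordered ✗ (v ×2 used more than once (contraction); needs weakening: z, u unused)
linear ✗ (v ×2 used more than once (contraction); needs weakening: z, u unused)
affine ✗ (v ×2 used more than once (contraction))
relevant ✗ (needs weakening: z, u unused)
unrestricted ✓ (simply typable at Q; W, C, E all held)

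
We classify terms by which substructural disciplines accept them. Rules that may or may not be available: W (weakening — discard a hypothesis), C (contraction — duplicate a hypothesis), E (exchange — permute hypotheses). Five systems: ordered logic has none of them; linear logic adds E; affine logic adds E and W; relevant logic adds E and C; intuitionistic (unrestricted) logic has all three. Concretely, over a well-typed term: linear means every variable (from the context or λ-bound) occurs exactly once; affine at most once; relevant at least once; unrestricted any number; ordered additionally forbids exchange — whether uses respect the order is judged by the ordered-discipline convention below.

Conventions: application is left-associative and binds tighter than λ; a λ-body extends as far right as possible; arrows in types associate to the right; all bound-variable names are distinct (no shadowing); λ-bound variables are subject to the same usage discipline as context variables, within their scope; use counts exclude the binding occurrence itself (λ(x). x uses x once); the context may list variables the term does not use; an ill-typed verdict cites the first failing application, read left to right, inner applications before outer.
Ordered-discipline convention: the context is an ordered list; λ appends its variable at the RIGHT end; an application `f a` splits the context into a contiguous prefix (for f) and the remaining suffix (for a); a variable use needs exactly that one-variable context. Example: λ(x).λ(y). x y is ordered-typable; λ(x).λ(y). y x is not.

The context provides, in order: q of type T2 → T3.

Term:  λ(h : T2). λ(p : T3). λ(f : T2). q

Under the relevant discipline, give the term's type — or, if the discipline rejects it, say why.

not well-typed under relevant — needs weakening: h, p, f unused
usage: q: 1×, h (λ-bound): 0×, p (λ-bound): 0×, f (λ-bound): 0×
use order (left to right): q
typing: well-typed at T2 → T3 → T2 → T2 → T3
per-discipline verdicts: ordered ✗ | linear ✗ | affine ✓ | relevant ✗ | unrestricted ✓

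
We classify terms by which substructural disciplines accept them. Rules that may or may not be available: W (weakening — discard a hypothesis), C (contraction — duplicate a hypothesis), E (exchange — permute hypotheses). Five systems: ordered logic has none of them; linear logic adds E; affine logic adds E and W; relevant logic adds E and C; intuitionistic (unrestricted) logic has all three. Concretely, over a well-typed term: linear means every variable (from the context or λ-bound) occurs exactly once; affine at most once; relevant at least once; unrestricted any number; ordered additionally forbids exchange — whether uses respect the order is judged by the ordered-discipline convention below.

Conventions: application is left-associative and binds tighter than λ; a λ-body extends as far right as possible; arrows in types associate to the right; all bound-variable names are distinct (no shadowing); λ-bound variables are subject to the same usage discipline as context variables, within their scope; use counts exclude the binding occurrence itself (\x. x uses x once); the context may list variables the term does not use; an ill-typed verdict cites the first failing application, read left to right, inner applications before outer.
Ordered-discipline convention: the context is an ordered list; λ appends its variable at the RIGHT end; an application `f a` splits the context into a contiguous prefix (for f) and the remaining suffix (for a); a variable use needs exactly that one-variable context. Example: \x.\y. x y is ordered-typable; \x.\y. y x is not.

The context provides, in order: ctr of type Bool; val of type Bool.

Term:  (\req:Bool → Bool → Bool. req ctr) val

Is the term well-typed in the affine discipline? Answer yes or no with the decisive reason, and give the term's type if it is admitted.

no — the type mismatch rejects it
use counts: ctr=1, val=1, req (bound)=1
uses in reading order: req, ctr, val
typing: ill-typed: an argument Bool mismatches the expected Bool → Bool → Bool
per-discipline verdicts: ordered ✗, linear ✗, affine ✗, relevant ✗, unrestricted ✗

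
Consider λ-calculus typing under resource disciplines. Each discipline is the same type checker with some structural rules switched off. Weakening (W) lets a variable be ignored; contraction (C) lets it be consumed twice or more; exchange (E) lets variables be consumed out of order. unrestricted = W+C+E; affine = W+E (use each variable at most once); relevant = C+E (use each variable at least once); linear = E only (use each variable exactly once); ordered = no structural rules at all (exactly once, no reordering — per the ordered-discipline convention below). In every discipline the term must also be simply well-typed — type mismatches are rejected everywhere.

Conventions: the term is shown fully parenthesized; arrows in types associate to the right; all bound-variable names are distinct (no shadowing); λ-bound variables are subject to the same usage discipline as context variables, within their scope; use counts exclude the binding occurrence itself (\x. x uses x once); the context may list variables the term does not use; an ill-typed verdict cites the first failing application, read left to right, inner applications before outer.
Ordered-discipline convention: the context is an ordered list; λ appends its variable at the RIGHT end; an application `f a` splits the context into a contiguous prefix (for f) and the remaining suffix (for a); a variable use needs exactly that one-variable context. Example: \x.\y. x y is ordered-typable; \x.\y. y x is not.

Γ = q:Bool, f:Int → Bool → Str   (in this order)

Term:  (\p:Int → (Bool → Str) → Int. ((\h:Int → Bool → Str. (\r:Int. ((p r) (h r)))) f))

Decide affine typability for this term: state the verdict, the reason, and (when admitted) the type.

no — needs contraction — r ×2
usage: q=0; f=1; p (λ-bound)=1; h (λ-bound)=1; r (λ-bound)=2
use order (left to right): p, r, h, r, f
typing: well-typed at (Int → (Bool → Str) → Int) → Int → Int
per-discipline verdicts: ordered ✗; linear ✗; affine ✗; relevant ✗; unrestricted ✓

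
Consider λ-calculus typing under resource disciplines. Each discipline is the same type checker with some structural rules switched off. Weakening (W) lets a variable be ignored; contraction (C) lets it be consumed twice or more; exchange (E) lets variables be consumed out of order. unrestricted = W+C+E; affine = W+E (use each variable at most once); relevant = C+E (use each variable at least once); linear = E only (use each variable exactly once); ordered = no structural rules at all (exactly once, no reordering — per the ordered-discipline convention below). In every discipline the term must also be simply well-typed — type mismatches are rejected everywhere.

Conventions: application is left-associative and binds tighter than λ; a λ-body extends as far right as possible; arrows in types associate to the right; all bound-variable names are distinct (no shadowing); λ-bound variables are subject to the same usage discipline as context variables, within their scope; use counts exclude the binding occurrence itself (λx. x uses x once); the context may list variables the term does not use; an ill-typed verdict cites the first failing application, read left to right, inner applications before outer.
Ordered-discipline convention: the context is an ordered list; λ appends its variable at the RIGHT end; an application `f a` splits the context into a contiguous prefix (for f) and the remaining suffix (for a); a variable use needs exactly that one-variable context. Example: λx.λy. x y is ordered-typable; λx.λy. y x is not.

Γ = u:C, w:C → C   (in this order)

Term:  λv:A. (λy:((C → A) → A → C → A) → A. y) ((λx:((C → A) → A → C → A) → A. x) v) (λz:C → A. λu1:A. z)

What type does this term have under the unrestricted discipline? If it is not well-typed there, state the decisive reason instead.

not well-typed under unrestricted — not simply typable
counts: u: 0; w: 0; v (λ-bound): 1; y (λ-bound): 1; x (λ-bound): 1; z (λ-bound): 1; u1 (λ-bound): 0
uses in reading order: y, x, v, z
typing: ill-typed: an argument A mismatches the expected ((C → A) → A → C → A) → A
summary: ordered ✗ | linear ✗ | affine ✗ | relevant ✗ | unrestricted ✗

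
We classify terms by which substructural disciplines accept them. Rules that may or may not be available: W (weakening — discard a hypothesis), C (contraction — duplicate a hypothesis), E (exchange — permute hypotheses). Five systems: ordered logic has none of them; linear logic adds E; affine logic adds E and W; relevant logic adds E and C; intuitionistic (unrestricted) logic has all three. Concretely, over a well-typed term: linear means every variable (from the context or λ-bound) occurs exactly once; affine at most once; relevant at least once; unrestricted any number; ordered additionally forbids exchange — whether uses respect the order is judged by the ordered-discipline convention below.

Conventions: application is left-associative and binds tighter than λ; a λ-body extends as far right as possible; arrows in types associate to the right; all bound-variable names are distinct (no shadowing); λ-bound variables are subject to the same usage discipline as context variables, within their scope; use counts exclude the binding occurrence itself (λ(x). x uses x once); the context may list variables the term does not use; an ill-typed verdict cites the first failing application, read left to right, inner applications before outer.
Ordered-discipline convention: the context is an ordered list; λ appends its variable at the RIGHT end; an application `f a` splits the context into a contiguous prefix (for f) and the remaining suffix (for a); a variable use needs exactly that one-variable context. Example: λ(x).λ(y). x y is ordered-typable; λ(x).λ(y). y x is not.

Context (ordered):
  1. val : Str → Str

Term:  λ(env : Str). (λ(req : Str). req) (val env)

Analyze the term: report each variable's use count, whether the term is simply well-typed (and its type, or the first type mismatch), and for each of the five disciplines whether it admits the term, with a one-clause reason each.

usage: val ×1; env [bound] ×1; req [bound] ×1
use order (left to right): req, val, env
typing: well-typed — term : Str → Str
ordered: ✓, val, env, req once each; derivable with no W/C/E
linear: ✓, each of val, env, req used exactly once
affine: ✓, no duplicate uses among val, env, req
relevant: ✓, val, env, req: all used, weakening unneeded
unrestricted: ✓, well-typed at Str → Str; no restrictions here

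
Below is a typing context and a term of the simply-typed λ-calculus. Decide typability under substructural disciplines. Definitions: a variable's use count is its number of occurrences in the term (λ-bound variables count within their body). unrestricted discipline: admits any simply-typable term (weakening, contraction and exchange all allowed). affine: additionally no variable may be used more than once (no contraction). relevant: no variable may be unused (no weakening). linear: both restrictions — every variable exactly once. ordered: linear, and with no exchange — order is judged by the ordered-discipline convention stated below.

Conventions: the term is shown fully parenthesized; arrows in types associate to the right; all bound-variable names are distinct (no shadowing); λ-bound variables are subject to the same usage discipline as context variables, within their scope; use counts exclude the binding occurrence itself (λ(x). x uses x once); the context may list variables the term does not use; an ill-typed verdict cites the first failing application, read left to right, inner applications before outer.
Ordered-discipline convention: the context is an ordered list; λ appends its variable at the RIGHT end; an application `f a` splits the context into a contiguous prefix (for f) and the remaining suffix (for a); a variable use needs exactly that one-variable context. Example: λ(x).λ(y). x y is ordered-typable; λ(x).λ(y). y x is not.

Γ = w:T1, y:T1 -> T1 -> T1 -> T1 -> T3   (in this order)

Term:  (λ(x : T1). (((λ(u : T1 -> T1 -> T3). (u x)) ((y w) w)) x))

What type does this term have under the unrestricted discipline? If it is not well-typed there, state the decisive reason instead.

term : T1 -> T3
counts: w: 2; y: 1; x [bound]: 2; u [bound]: 1
order of uses: u, x, y, w, w, x
typing: ✓ — T1 -> T3
per-discipline verdicts: ordered ✗ | linear ✗ | affine ✗ | relevant ✓ | unrestricted ✓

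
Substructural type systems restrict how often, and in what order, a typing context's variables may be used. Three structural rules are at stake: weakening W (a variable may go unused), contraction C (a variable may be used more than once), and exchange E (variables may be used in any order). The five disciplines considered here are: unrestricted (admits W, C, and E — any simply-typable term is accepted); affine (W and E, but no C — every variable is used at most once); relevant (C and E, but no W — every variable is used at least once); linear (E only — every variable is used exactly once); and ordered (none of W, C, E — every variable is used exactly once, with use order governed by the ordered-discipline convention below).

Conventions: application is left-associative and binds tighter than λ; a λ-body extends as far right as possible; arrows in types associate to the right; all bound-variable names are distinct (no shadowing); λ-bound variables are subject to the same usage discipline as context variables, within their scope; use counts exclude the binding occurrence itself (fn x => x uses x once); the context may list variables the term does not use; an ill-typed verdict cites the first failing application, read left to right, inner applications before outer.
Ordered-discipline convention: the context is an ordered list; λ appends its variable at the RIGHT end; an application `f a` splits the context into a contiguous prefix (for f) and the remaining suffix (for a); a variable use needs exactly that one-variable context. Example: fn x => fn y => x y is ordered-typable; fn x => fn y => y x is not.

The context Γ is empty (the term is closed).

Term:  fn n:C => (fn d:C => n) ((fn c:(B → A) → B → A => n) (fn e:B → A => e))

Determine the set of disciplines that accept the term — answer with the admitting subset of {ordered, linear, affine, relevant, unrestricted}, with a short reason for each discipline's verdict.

admitted in: unrestricted
use counts: n [bound]: 2×; d [bound]: 0×; c [bound]: 0×; e [bound]: 1×
use order (left to right): n, n, e
typing: the term checks, with type C → C
ordered: ✗ — n ×2 used more than once (contraction); needs weakening: d, c unused
linear: ✗ — n ×2 used more than once (contraction); needs weakening: d, c unused
affine: ✗ — n ×2 used more than once (contraction)
relevant: ✗ — needs weakening: d, c unused
unrestricted: ✓ — typability at C → C is all that's needed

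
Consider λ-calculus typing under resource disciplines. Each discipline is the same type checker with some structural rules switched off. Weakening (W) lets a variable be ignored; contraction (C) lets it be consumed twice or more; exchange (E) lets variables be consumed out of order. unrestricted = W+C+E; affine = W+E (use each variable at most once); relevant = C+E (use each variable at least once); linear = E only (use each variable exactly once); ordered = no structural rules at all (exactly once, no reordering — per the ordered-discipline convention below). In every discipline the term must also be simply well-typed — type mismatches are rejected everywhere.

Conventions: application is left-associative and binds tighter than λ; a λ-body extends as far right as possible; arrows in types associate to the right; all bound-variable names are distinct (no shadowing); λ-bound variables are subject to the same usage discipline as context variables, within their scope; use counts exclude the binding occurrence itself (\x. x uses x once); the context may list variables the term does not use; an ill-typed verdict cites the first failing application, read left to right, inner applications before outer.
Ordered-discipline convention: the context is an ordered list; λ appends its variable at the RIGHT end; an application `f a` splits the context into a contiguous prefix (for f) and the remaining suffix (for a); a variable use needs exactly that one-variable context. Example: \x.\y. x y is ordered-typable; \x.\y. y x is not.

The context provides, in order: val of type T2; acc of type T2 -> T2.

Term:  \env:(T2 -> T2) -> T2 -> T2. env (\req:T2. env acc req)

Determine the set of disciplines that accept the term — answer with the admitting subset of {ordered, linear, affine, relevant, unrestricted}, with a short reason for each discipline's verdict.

admitted by: unrestricted
use counts: val: 0×; acc: 1×; env (bound): 2×; req (bound): 1×
order of uses: env, env, acc, req
typing: ✓ — ((T2 -> T2) -> T2 -> T2) -> T2 -> T2
ordered: ✗ — uses contraction: env ×2; val never used (weakening)
linear: ✗ — uses contraction: env ×2; val never used (weakening)
affine: ✗ — uses contraction: env ×2
relevant: ✗ — val never used (weakening)
unrestricted: ✓ — type-checks (((T2 -> T2) -> T2 -> T2) -> T2 -> T2) and nothing is barred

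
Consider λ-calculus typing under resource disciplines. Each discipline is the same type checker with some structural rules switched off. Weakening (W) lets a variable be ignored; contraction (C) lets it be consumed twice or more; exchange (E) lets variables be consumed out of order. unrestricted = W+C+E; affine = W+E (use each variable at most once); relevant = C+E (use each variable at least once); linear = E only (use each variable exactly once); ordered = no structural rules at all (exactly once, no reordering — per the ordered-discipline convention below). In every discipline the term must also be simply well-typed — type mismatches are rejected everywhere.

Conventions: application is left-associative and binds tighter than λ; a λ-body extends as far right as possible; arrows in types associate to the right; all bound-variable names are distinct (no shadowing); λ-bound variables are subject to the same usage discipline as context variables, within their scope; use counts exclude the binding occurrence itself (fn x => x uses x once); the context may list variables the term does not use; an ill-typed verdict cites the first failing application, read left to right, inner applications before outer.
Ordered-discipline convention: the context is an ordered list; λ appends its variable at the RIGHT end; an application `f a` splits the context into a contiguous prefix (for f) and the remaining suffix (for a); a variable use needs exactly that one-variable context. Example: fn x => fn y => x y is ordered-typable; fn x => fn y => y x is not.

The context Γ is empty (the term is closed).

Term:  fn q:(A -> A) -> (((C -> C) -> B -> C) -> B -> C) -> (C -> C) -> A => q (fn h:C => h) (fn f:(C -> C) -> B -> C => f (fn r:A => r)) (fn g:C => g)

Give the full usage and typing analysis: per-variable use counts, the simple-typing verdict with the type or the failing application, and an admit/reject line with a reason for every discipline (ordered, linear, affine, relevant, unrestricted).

counts: q (bound): 1×; h (bound): 1×; f (bound): 1×; r (bound): 1×; g (bound): 1×
uses in reading order: q, h, f, r, g
typing: ill-typed: an application expects A -> A but receives C -> C
ordered: ✗ — not simply typable
linear: ✗ — fails simple typing
affine: ✗ — a type mismatch blocks all five
relevant: ✗ — the type mismatch rejects it
unrestricted: ✗ — not simply typable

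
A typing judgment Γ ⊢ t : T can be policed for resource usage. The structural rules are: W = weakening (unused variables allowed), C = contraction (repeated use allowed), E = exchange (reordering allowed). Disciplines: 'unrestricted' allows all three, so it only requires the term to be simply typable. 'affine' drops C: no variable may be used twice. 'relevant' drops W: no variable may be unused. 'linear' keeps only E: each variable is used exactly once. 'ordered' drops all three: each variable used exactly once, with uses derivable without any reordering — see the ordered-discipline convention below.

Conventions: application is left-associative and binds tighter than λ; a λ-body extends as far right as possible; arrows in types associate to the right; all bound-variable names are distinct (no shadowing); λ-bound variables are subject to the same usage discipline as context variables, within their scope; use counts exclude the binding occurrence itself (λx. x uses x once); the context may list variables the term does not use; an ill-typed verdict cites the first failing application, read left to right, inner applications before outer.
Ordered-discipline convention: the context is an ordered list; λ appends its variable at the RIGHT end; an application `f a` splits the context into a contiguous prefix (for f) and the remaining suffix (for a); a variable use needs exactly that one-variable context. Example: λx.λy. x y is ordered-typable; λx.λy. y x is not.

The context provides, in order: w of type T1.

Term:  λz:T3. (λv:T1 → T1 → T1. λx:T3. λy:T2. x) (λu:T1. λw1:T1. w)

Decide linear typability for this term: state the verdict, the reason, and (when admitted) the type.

no — needs weakening: z, v, y, u, w1 unused
usage: w=1; z [bound]=0; v [bound]=0; x [bound]=1; y [bound]=0; u [bound]=0; w1 [bound]=0
left-to-right use order: x, w
typing: well-typed — term : T3 → T3 → T2 → T3
across the five disciplines: ordered ✗; linear ✗; affine ✓; relevant ✗; unrestricted ✓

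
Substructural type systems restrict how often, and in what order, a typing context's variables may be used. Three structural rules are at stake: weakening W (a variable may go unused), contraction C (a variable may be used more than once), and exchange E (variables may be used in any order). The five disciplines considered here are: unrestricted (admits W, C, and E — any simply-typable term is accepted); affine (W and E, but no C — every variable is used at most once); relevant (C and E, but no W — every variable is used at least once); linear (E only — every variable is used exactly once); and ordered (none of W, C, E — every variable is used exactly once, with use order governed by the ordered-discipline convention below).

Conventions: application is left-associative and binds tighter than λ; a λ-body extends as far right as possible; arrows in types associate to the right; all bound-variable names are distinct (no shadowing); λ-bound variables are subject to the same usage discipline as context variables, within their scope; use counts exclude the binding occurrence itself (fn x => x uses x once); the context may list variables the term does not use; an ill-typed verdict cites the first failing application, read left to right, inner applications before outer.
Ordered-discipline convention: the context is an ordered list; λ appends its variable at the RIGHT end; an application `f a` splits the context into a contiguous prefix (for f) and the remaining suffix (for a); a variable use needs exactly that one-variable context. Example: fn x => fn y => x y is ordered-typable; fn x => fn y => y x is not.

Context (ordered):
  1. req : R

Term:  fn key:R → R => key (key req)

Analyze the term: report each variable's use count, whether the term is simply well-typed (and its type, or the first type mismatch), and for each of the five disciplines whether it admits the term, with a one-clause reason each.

variable uses: req: 1×, key (λ-bound): 2×
uses in reading order: key, key, req
typing: the term checks, with type (R → R) → R
ordered: ✗ — needs contraction — key ×2
linear: ✗ — needs contraction — key ×2
affine: ✗ — needs contraction — key ×2
relevant: ✓ — at least one use each (req, key)
unrestricted: ✓ — typability at (R → R) → R is all that's needed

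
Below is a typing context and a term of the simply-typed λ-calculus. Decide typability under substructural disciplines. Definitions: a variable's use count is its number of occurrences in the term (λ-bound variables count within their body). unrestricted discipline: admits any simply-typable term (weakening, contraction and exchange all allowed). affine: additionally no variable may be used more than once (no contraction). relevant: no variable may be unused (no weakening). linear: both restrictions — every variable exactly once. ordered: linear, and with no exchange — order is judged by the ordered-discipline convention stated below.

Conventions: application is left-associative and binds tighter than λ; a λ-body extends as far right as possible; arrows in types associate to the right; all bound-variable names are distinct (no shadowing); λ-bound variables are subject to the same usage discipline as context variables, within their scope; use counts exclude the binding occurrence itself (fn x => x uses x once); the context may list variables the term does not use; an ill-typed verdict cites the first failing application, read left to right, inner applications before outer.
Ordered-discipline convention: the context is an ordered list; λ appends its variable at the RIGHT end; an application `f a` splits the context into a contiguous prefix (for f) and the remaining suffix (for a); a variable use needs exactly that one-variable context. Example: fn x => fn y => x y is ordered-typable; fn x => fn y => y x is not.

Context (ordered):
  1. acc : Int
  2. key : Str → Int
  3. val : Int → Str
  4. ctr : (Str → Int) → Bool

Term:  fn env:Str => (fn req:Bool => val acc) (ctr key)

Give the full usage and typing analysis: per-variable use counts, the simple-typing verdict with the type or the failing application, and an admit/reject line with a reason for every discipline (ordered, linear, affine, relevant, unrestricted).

usage: acc: 1×; key: 1×; val: 1×; ctr: 1×; env (λ-bound): 0×; req (λ-bound): 0×
left-to-right use order: val, acc, ctr, key
typing: ✓ — Str → Str
ordered: ✗, env, req left unused
linear: ✗, env, req left unused
affine: ✓, acc, key, val, ctr, env, req: no repeats, contraction unneeded
relevant: ✗, env, req left unused
unrestricted: ✓, well-typed at Str → Str; no restrictions here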